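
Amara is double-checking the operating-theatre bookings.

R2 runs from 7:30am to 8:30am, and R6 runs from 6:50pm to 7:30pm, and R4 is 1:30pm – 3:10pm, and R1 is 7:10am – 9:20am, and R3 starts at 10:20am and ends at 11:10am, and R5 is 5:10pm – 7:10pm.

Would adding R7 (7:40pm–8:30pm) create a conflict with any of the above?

No — it doesn't clash with anything

R1: ends 9:20am at or before R7 starts 7:40pm → clear.
R2: ends 8:30am at or before R7 starts 7:40pm → clear.
R3: ends 11:10am at or before R7 starts 7:40pm → clear.
R4: ends 3:10pm at or before R7 starts 7:40pm → clear.
R5: ends 7:10pm at or before R7 starts 7:40pm → clear.
R6: ends 7:30pm at or before R7 starts 7:40pm → clear.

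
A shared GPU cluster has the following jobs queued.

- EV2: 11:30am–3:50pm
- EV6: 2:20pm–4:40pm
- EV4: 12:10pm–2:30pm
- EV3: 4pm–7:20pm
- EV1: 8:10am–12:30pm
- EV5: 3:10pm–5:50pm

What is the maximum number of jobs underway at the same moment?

Walk through starts and ends in time order (an end at T is processed before a start at T):
8:10am start EV1 → 1
11:30am start EV2 → 2
12:10pm start EV4 → 3
12:30pm end EV1 → 2
2:20pm start EV6 → 3
2:30pm end EV4 → 2
3:10pm start EV5 → 3
3:50pm end EV2 → 2
4pm start EV3 → 3
4:40pm end EV6 → 2
5:50pm end EV5 → 1
7:20pm end EV3 → 0
Peak is 3, at 12:10pm (EV1, EV2, EV4).

3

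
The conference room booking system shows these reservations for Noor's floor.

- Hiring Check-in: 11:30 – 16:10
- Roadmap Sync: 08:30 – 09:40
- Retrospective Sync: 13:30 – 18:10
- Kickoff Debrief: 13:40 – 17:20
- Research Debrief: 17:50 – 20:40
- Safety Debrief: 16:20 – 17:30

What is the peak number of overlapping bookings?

Walk through starts and ends in time order (an end at T is processed before a start at T):
08:30 start Roadmap Sync → 1
09:40 end Roadmap Sync → 0
11:30 start Hiring Check-in → 1
13:30 start Retrospective Sync → 2
13:40 start Kickoff Debrief → 3
16:10 end Hiring Check-in → 2
16:20 start Safety Debrief → 3
17:20 end Kickoff Debrief → 2
17:30 end Safety Debrief → 1
17:50 start Research Debrief → 2
18:10 end Retrospective Sync → 1
20:40 end Research Debrief → 0
Peak is 3, at 13:40 (Hiring Check-in, Kickoff Debrief, Retrospective Sync).

3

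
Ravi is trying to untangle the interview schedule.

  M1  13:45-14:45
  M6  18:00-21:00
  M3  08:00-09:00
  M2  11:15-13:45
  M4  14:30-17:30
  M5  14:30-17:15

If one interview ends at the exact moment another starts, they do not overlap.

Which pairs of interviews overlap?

Check each pair: they overlap iff neither finishes before the other starts.
Sorted by start: M3, M2, M1, M4, M5, M6.
M2 starts after M3 ends, so M3 has no further overlaps.
M1 starts exactly when M2 ends (back-to-back, no overlap), so M2 has no further overlaps.
M4 starts before M1 ends → M1 and M4 overlap.
M5 starts before M1 ends → M1 and M5 overlap.
M6 starts after M1 ends.
M5 starts before M4 ends → M4 and M5 overlap.
M6 starts after M4 ends.
M6 starts after M5 ends.

M1 & M4, M1 & M5, M4 & M5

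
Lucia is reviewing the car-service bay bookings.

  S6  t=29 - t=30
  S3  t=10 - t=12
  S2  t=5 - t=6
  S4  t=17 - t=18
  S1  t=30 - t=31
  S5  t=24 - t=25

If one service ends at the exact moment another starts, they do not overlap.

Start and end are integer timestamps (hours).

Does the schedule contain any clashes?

No

Two intervals overlap when each starts before the other ends.
Sorted by start: S2, S3, S4, S5, S6, S1.
S3 starts after S2 ends, so S2 has no further overlaps.
S4 starts after S3 ends, so S3 has no further overlaps.
S5 starts after S4 ends, so S4 has no further overlaps.
S6 starts after S5 ends, so S5 has no further overlaps.
S1 starts exactly when S6 ends (back-to-back, no overlap).
Every pair is clear; the schedule has no overlaps.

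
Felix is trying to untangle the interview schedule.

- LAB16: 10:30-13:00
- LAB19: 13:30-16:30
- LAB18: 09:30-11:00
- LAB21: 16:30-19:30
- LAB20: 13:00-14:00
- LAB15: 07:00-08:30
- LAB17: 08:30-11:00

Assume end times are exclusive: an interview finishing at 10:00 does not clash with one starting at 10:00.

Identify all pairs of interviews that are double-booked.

Check each pair: they overlap iff neither finishes before the other starts.
Sorted by start: LAB15, LAB17, LAB18, LAB16, LAB20, LAB19, LAB21.
LAB17 starts exactly when LAB15 ends (back-to-back, no overlap); LAB15 is clear from here.
LAB18 starts before LAB17 ends → LAB17 and LAB18 overlap.
LAB16 starts before LAB17 ends → LAB17 and LAB16 overlap.
LAB20 starts after LAB17 ends; LAB17 is clear from here.
LAB16 starts before LAB18 ends → LAB18 and LAB16 overlap.
LAB20 starts after LAB18 ends; LAB18 is clear from here.
LAB20 starts exactly when LAB16 ends (back-to-back, no overlap); LAB16 is clear from here.
LAB19 starts before LAB20 ends → LAB20 and LAB19 overlap.
LAB21 starts after LAB20 ends.
LAB21 starts exactly when LAB19 ends (back-to-back, no overlap).

LAB16 & LAB17, LAB16 & LAB18, LAB17 & LAB18, LAB19 & LAB20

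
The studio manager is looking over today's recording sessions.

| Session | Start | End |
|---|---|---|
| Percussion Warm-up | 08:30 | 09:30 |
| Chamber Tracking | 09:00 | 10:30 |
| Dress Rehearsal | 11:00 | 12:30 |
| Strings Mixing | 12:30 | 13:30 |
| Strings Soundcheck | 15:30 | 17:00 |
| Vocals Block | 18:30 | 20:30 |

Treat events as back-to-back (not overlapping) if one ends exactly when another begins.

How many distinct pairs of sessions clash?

1

Check each pair: they overlap iff neither finishes before the other starts.
Sorted by start: Percussion Warm-up, Chamber Tracking, Dress Rehearsal, Strings Mixing, Strings Soundcheck, Vocals Block.
Chamber Tracking starts before Percussion Warm-up ends → Percussion Warm-up and Chamber Tracking overlap.
Dress Rehearsal starts after Percussion Warm-up ends, so nothing later overlaps Percussion Warm-up either.
Dress Rehearsal starts after Chamber Tracking ends, so nothing later overlaps Chamber Tracking either.
Strings Mixing starts exactly when Dress Rehearsal ends (back-to-back, no overlap), so nothing later overlaps Dress Rehearsal either.
Strings Soundcheck starts after Strings Mixing ends, so nothing later overlaps Strings Mixing either.
Vocals Block starts after Strings Soundcheck ends.
Overlapping pairs: Chamber Tracking & Percussion Warm-up — 1 in total.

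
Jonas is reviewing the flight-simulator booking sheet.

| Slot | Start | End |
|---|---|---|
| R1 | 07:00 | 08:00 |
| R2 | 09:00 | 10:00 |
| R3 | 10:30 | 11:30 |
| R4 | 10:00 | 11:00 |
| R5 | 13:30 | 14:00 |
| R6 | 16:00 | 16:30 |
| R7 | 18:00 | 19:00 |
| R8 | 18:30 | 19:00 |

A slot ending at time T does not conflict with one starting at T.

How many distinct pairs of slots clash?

Sorted by start: R1, R2, R4, R3, R5, R6, R7, R8.
R2 starts after R1 ends; R1 is clear from here.
R4 starts exactly when R2 ends (back-to-back, no overlap); R2 is clear from here.
R3 starts before R4 ends → R4 and R3 overlap.
R5 starts after R4 ends; R4 is clear from here.
R5 starts after R3 ends; R3 is clear from here.
R6 starts after R5 ends; R5 is clear from here.
R7 starts after R6 ends; R6 is clear from here.
R8 starts before R7 ends → R7 and R8 overlap.
Overlapping pairs: R3 & R4, R7 & R8 — 2 in total.

2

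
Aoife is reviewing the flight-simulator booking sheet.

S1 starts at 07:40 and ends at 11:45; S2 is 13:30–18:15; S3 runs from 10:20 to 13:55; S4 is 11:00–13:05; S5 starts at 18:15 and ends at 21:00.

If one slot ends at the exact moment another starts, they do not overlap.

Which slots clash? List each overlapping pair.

S1 & S3, S1 & S4, S2 & S3, S3 & S4

Check each pair: they overlap iff neither finishes before the other starts.
Sorted by start: S1, S3, S4, S2, S5.
S3 starts before S1 ends → S1 and S3 overlap.
S4 starts before S1 ends → S1 and S4 overlap.
S2 starts after S1 ends, so nothing later overlaps S1 either.
S4 starts before S3 ends → S3 and S4 overlap.
S2 starts before S3 ends → S3 and S2 overlap.
S5 starts after S3 ends.
S2 starts after S4 ends, so nothing later overlaps S4 either.
S5 starts exactly when S2 ends (back-to-back, no overlap).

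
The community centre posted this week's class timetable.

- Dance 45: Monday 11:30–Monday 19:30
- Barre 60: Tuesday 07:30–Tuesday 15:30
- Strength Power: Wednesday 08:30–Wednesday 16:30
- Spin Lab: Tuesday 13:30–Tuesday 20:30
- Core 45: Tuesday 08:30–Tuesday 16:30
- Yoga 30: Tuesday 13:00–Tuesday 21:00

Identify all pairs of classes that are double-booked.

Two intervals overlap when each starts before the other ends.
Sorted by start: Dance 45, Barre 60, Core 45, Yoga 30, Spin Lab, Strength Power.
Barre 60 starts after Dance 45 ends, so Dance 45 has no further overlaps.
Core 45 starts before Barre 60 ends → Barre 60 and Core 45 overlap.
Yoga 30 starts before Barre 60 ends → Barre 60 and Yoga 30 overlap.
Spin Lab starts before Barre 60 ends → Barre 60 and Spin Lab overlap.
Strength Power starts after Barre 60 ends.
Yoga 30 starts before Core 45 ends → Core 45 and Yoga 30 overlap.
Spin Lab starts before Core 45 ends → Core 45 and Spin Lab overlap.
Strength Power starts after Core 45 ends.
Spin Lab starts before Yoga 30 ends → Yoga 30 and Spin Lab overlap.
Strength Power starts after Yoga 30 ends.
Strength Power starts after Spin Lab ends.

Barre 60 & Core 45, Barre 60 & Spin Lab, Barre 60 & Yoga 30, Core 45 & Spin Lab, Core 45 & Yoga 30, Spin Lab & Yoga 30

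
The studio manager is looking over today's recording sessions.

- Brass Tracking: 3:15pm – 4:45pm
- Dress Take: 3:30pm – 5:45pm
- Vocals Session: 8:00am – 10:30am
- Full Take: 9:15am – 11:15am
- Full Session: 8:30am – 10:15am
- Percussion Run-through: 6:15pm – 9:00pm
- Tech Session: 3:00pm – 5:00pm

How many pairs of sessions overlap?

6

Sorted by start: Vocals Session, Full Session, Full Take, Tech Session, Brass Tracking, Dress Take, Percussion Run-through.
Full Session starts before Vocals Session ends → Vocals Session and Full Session overlap.
Full Take starts before Vocals Session ends → Vocals Session and Full Take overlap.
Tech Session starts after Vocals Session ends; Vocals Session is clear from here.
Full Take starts before Full Session ends → Full Session and Full Take overlap.
Tech Session starts after Full Session ends; Full Session is clear from here.
Tech Session starts after Full Take ends; Full Take is clear from here.
Brass Tracking starts before Tech Session ends → Tech Session and Brass Tracking overlap.
Dress Take starts before Tech Session ends → Tech Session and Dress Take overlap.
Percussion Run-through starts after Tech Session ends.
Dress Take starts before Brass Tracking ends → Brass Tracking and Dress Take overlap.
Percussion Run-through starts after Brass Tracking ends.
Percussion Run-through starts after Dress Take ends.
Overlapping pairs: Brass Tracking & Dress Take, Brass Tracking & Tech Session, Dress Take & Tech Session, Full Session & Full Take, Full Session & Vocals Session, Full Take & Vocals Session — 6 in total.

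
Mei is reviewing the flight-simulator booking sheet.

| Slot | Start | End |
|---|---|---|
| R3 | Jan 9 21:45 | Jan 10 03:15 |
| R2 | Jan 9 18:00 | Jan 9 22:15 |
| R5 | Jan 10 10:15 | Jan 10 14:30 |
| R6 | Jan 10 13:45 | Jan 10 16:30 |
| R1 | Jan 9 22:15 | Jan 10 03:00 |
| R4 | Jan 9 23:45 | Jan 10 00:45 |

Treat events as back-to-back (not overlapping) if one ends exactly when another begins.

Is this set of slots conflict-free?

Sorted by start: R2, R3, R1, R4, R5, R6.
R3 starts before R2 ends → R2 and R3 overlap.
That's a conflict, so the schedule is not conflict-free.

No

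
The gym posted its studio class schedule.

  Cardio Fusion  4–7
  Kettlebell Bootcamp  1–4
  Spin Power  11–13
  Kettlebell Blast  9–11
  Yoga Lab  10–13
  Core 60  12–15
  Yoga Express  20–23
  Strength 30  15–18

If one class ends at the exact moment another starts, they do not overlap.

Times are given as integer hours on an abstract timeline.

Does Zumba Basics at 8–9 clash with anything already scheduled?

Kettlebell Bootcamp: ends 4 at or before Zumba Basics starts 8 → clear.
Cardio Fusion: ends 7 at or before Zumba Basics starts 8 → clear.
Kettlebell Blast: starts 9 at or after Zumba Basics ends 9 → clear.
Yoga Lab: starts 10 at or after Zumba Basics ends 9 → clear.
Spin Power: starts 11 at or after Zumba Basics ends 9 → clear.
Core 60: starts 12 at or after Zumba Basics ends 9 → clear.
Strength 30: starts 15 at or after Zumba Basics ends 9 → clear.
Yoga Express: starts 20 at or after Zumba Basics ends 9 → clear.

No — it doesn't clash with anything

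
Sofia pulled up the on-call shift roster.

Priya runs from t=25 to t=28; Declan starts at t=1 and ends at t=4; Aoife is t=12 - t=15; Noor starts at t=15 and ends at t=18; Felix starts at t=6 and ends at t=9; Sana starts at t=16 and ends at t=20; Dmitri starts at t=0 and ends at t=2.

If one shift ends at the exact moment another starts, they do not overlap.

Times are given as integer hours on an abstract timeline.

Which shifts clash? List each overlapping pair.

Declan & Dmitri, Noor & Sana

Sorted by start: Dmitri, Declan, Felix, Aoife, Noor, Sana, Priya.
Declan starts before Dmitri ends → Dmitri and Declan overlap.
Felix starts after Dmitri ends — done with Dmitri.
Felix starts after Declan ends — done with Declan.
Aoife starts after Felix ends — done with Felix.
Noor starts exactly when Aoife ends (back-to-back, no overlap) — done with Aoife.
Sana starts before Noor ends → Noor and Sana overlap.
Priya starts after Noor ends.
Priya starts after Sana ends.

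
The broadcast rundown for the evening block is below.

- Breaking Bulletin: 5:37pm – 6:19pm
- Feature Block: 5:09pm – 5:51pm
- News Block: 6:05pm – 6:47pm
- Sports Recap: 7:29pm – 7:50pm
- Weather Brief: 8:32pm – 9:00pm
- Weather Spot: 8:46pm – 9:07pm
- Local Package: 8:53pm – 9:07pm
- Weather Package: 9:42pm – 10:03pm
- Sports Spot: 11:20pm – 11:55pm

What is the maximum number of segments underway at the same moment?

3

Sweep the timeline, counting +1 at each start and −1 at each end (ends before starts at a tie):
5:09pm start Feature Block → 1
5:37pm start Breaking Bulletin → 2
5:51pm end Feature Block → 1
6:05pm start News Block → 2
6:19pm end Breaking Bulletin → 1
6:47pm end News Block → 0
7:29pm start Sports Recap → 1
7:50pm end Sports Recap → 0
8:32pm start Weather Brief → 1
8:46pm start Weather Spot → 2
8:53pm start Local Package → 3
9:00pm end Weather Brief → 2
9:07pm end Local Package → 1
9:07pm end Weather Spot → 0
9:42pm start Weather Package → 1
10:03pm end Weather Package → 0
11:20pm start Sports Spot → 1
11:55pm end Sports Spot → 0
Peak is 3, at 8:53pm (Local Package, Weather Brief, Weather Spot).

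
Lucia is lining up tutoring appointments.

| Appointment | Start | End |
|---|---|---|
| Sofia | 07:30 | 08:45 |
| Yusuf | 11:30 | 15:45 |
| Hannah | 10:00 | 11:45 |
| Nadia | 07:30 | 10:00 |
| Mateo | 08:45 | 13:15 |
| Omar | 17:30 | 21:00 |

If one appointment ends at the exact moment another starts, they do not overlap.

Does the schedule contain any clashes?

Yes

Sorted by start: Nadia, Sofia, Mateo, Hannah, Yusuf, Omar.
Sofia starts before Nadia ends → Nadia and Sofia overlap.
That's a conflict, so the schedule is not conflict-free.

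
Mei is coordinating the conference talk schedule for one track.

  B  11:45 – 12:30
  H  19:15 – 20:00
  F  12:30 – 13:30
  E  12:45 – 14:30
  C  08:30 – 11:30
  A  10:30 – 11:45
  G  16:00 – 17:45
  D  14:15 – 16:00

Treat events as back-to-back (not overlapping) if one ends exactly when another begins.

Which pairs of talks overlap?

A & C, D & E, E & F

Sorted by start: C, A, B, F, E, D, G, H.
A starts before C ends → C and A overlap.
B starts after C ends — done with C.
B starts exactly when A ends (back-to-back, no overlap) — done with A.
F starts exactly when B ends (back-to-back, no overlap) — done with B.
E starts before F ends → F and E overlap.
D starts after F ends — done with F.
D starts before E ends → E and D overlap.
G starts after E ends — done with E.
G starts exactly when D ends (back-to-back, no overlap) — done with D.
H starts after G ends.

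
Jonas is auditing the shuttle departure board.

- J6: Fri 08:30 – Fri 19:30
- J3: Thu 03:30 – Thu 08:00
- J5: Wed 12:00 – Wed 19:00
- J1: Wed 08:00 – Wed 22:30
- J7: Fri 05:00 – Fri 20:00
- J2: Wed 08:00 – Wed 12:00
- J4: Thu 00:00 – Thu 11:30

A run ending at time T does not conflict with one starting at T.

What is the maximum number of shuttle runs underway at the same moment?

2

Sort all start/end points and keep a running count:
Wed 08:00 start J1 → 1
Wed 08:00 start J2 → 2
Wed 12:00 end J2 → 1
Wed 12:00 start J5 → 2
Wed 19:00 end J5 → 1
Wed 22:30 end J1 → 0
Thu 00:00 start J4 → 1
Thu 03:30 start J3 → 2
Thu 08:00 end J3 → 1
Thu 11:30 end J4 → 0
Fri 05:00 start J7 → 1
Fri 08:30 start J6 → 2
Fri 19:30 end J6 → 1
Fri 20:00 end J7 → 0
Peak is 2, at Wed 08:00 (J1, J2).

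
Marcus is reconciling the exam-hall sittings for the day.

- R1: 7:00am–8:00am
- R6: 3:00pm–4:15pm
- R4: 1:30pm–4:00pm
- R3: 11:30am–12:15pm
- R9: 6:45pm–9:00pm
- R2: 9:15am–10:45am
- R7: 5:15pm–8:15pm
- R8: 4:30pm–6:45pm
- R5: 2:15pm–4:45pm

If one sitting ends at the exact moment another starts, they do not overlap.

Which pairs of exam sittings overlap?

R4 & R5, R4 & R6, R5 & R6, R5 & R8, R7 & R8, R7 & R9

Sorted by start: R1, R2, R3, R4, R5, R6, R8, R7, R9.
R2 starts after R1 ends — done with R1.
R3 starts after R2 ends — done with R2.
R4 starts after R3 ends — done with R3.
R5 starts before R4 ends → R4 and R5 overlap.
R6 starts before R4 ends → R4 and R6 overlap.
R8 starts after R4 ends — done with R4.
R6 starts before R5 ends → R5 and R6 overlap.
R8 starts before R5 ends → R5 and R8 overlap.
R7 starts after R5 ends — done with R5.
R8 starts after R6 ends — done with R6.
R7 starts before R8 ends → R8 and R7 overlap.
R9 starts exactly when R8 ends (back-to-back, no overlap).
R9 starts before R7 ends → R7 and R9 overlap.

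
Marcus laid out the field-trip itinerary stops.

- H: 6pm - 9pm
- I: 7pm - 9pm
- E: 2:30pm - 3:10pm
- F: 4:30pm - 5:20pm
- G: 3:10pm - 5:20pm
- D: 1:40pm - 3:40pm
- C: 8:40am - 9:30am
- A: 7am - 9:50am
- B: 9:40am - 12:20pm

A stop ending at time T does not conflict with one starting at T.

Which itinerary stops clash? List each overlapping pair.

A & B, A & C, D & E, D & G, F & G, H & I

Sorted by start: A, C, B, D, E, G, F, H, I.
C starts before A ends → A and C overlap.
B starts before A ends → A and B overlap.
D starts after A ends; A is clear from here.
B starts after C ends; C is clear from here.
D starts after B ends; B is clear from here.
E starts before D ends → D and E overlap.
G starts before D ends → D and G overlap.
F starts after D ends; D is clear from here.
G starts exactly when E ends (back-to-back, no overlap); E is clear from here.
F starts before G ends → G and F overlap.
H starts after G ends; G is clear from here.
H starts after F ends; F is clear from here.
I starts before H ends → H and I overlap.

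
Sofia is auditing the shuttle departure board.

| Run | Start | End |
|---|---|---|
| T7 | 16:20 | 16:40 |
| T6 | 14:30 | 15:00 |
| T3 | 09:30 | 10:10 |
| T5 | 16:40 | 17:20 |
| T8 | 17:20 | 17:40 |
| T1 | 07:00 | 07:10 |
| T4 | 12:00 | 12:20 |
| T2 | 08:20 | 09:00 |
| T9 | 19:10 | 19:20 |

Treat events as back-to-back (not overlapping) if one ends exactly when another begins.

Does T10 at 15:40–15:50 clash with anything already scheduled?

T1: ends 07:10 at or before T10 starts 15:40 → clear.
T2: ends 09:00 at or before T10 starts 15:40 → clear.
T3: ends 10:10 at or before T10 starts 15:40 → clear.
T4: ends 12:20 at or before T10 starts 15:40 → clear.
T6: ends 15:00 at or before T10 starts 15:40 → clear.
T7: starts 16:20 at or after T10 ends 15:50 → clear.
T5: starts 16:40 at or after T10 ends 15:50 → clear.
T8: starts 17:20 at or after T10 ends 15:50 → clear.
T9: starts 19:10 at or after T10 ends 15:50 → clear.

No — it doesn't clash with anything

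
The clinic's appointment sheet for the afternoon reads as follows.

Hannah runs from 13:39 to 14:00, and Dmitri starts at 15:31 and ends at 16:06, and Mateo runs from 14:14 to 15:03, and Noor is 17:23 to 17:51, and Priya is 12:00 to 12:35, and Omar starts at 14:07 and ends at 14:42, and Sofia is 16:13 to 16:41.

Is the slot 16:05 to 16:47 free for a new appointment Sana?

Priya: ends 12:35 at or before Sana starts 16:05 → clear.
Hannah: ends 14:00 at or before Sana starts 16:05 → clear.
Omar: ends 14:42 at or before Sana starts 16:05 → clear.
Mateo: ends 15:03 at or before Sana starts 16:05 → clear.
Dmitri: starts 15:31 before Sana ends 16:47, and ends 16:06 after Sana starts 16:05 → overlap.
Sofia: starts 16:13 before Sana ends 16:47, and ends 16:41 after Sana starts 16:05 → overlap.
Noor: starts 17:23 at or after Sana ends 16:47 → clear.
Sana overlaps Dmitri, Sofia.

No — it overlaps Dmitri, Sofia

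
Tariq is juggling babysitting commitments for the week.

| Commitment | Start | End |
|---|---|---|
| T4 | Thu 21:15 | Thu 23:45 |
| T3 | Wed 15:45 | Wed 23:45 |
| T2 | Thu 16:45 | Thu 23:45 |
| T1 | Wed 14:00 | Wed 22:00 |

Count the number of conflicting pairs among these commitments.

Sorted by start: T1, T3, T2, T4.
T3 starts before T1 ends → T1 and T3 overlap.
T2 starts after T1 ends; T1 is clear from here.
T2 starts after T3 ends; T3 is clear from here.
T4 starts before T2 ends → T2 and T4 overlap.
Overlapping pairs: T1 & T3, T2 & T4 — 2 in total.

2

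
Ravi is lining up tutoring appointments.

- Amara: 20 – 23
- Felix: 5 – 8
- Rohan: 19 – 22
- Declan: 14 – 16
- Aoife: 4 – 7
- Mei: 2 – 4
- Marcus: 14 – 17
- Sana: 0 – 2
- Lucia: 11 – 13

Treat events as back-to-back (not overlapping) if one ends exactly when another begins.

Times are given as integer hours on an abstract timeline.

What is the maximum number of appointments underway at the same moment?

2

Sweep the timeline, counting +1 at each start and −1 at each end (ends before starts at a tie):
0 start Sana → 1
2 end Sana → 0
2 start Mei → 1
4 end Mei → 0
4 start Aoife → 1
5 start Felix → 2
7 end Aoife → 1
8 end Felix → 0
11 start Lucia → 1
13 end Lucia → 0
14 start Declan → 1
14 start Marcus → 2
16 end Declan → 1
17 end Marcus → 0
19 start Rohan → 1
20 start Amara → 2
22 end Rohan → 1
23 end Amara → 0
Peak is 2, at 5 (Aoife, Felix).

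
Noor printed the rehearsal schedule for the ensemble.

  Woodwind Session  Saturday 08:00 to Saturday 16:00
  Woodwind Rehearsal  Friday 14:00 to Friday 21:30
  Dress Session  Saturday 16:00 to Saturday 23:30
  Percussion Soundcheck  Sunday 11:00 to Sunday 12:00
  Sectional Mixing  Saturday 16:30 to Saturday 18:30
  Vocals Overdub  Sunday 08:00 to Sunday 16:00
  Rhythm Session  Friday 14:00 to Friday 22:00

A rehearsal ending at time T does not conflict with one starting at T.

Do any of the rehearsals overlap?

Sorted by start: Woodwind Rehearsal, Rhythm Session, Woodwind Session, Dress Session, Sectional Mixing, Vocals Overdub, Percussion Soundcheck.
Rhythm Session starts before Woodwind Rehearsal ends → Woodwind Rehearsal and Rhythm Session overlap.
That's a conflict, so the schedule is not conflict-free.

Yes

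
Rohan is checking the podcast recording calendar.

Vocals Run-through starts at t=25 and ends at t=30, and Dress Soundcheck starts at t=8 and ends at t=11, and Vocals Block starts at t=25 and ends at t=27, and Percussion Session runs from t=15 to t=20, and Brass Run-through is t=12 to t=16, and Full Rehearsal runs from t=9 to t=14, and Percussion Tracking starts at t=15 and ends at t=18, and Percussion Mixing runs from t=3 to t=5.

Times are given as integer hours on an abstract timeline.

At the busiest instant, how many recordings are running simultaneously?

Walk through starts and ends in time order (an end at T is processed before a start at T):
t=3 start Percussion Mixing → 1
t=5 end Percussion Mixing → 0
t=8 start Dress Soundcheck → 1
t=9 start Full Rehearsal → 2
t=11 end Dress Soundcheck → 1
t=12 start Brass Run-through → 2
t=14 end Full Rehearsal → 1
t=15 start Percussion Session → 2
t=15 start Percussion Tracking → 3
t=16 end Brass Run-through → 2
t=18 end Percussion Tracking → 1
t=20 end Percussion Session → 0
t=25 start Vocals Block → 1
t=25 start Vocals Run-through → 2
t=27 end Vocals Block → 1
t=30 end Vocals Run-through → 0
Peak is 3, at t=15 (Brass Run-through, Percussion Session, Percussion Tracking).

3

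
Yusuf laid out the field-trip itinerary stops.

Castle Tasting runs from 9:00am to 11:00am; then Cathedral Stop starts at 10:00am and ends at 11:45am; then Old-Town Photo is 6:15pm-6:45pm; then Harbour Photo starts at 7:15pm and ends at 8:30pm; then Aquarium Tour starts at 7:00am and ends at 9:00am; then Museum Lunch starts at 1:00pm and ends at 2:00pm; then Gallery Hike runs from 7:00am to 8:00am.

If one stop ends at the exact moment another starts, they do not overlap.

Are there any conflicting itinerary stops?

Sorted by start: Aquarium Tour, Gallery Hike, Castle Tasting, Cathedral Stop, Museum Lunch, Old-Town Photo, Harbour Photo.
Gallery Hike starts before Aquarium Tour ends → Aquarium Tour and Gallery Hike overlap.
That's a conflict, so the schedule is not conflict-free.

Yes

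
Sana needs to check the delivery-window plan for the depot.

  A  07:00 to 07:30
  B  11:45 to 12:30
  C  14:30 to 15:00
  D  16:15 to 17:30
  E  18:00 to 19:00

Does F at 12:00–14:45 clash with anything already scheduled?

Yes — it overlaps B, C

A: ends 07:30 at or before F starts 12:00 → clear.
B: starts 11:45 before F ends 14:45, and ends 12:30 after F starts 12:00 → overlap.
C: starts 14:30 before F ends 14:45, and ends 15:00 after F starts 12:00 → overlap.
D: starts 16:15 at or after F ends 14:45 → clear.
E: starts 18:00 at or after F ends 14:45 → clear.
F overlaps B, C.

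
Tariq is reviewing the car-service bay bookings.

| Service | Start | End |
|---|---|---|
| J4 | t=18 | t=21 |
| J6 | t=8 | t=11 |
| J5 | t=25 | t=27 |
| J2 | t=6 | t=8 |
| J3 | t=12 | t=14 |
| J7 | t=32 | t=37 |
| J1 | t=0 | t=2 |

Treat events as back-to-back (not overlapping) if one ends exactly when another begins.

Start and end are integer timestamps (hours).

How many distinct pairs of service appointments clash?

0

Sorted by start: J1, J2, J6, J3, J4, J5, J7.
J2 starts after J1 ends, so nothing later overlaps J1 either.
J6 starts exactly when J2 ends (back-to-back, no overlap), so nothing later overlaps J2 either.
J3 starts after J6 ends, so nothing later overlaps J6 either.
J4 starts after J3 ends, so nothing later overlaps J3 either.
J5 starts after J4 ends, so nothing later overlaps J4 either.
J7 starts after J5 ends.
No pair overlaps.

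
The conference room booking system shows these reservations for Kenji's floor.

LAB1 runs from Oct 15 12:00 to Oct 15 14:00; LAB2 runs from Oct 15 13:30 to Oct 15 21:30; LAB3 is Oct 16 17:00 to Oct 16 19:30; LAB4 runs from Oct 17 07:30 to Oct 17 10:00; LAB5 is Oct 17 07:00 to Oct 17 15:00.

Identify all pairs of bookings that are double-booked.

Check each pair: they overlap iff neither finishes before the other starts.
Sorted by start: LAB1, LAB2, LAB3, LAB5, LAB4.
LAB2 starts before LAB1 ends → LAB1 and LAB2 overlap.
LAB3 starts after LAB1 ends; LAB1 is clear from here.
LAB3 starts after LAB2 ends; LAB2 is clear from here.
LAB5 starts after LAB3 ends; LAB3 is clear from here.
LAB4 starts before LAB5 ends → LAB5 and LAB4 overlap.

LAB1 & LAB2, LAB4 & LAB5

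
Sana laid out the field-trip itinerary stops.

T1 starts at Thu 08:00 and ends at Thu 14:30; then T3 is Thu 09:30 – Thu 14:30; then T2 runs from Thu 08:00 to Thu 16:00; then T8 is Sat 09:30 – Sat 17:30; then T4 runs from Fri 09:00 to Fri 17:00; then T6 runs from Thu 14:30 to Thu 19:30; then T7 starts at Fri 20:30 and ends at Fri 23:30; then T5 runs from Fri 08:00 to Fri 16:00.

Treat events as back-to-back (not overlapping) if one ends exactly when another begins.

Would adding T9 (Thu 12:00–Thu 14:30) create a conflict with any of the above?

T1: starts Thu 08:00 before T9 ends Thu 14:30, and ends Thu 14:30 after T9 starts Thu 12:00 → overlap.
T2: starts Thu 08:00 before T9 ends Thu 14:30, and ends Thu 16:00 after T9 starts Thu 12:00 → overlap.
T3: starts Thu 09:30 before T9 ends Thu 14:30, and ends Thu 14:30 after T9 starts Thu 12:00 → overlap.
T6: starts Thu 14:30 at or after T9 ends Thu 14:30 → clear.
T5: starts Fri 08:00 at or after T9 ends Thu 14:30 → clear.
T4: starts Fri 09:00 at or after T9 ends Thu 14:30 → clear.
T7: starts Fri 20:30 at or after T9 ends Thu 14:30 → clear.
T8: starts Sat 09:30 at or after T9 ends Thu 14:30 → clear.
T9 overlaps T1, T2, T3.

Yes — it overlaps T1, T2, T3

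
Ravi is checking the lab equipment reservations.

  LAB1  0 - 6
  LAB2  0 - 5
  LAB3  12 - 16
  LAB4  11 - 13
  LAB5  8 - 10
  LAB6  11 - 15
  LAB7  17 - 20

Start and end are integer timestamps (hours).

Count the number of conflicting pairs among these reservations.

Check each pair: they overlap iff neither finishes before the other starts.
Sorted by start: LAB1, LAB2, LAB5, LAB4, LAB6, LAB3, LAB7.
LAB2 starts before LAB1 ends → LAB1 and LAB2 overlap.
LAB5 starts after LAB1 ends — done with LAB1.
LAB5 starts after LAB2 ends — done with LAB2.
LAB4 starts after LAB5 ends — done with LAB5.
LAB6 starts before LAB4 ends → LAB4 and LAB6 overlap.
LAB3 starts before LAB4 ends → LAB4 and LAB3 overlap.
LAB7 starts after LAB4 ends.
LAB3 starts before LAB6 ends → LAB6 and LAB3 overlap.
LAB7 starts after LAB6 ends.
LAB7 starts after LAB3 ends.
Overlapping pairs: LAB1 & LAB2, LAB3 & LAB4, LAB3 & LAB6, LAB4 & LAB6 — 4 in total.

4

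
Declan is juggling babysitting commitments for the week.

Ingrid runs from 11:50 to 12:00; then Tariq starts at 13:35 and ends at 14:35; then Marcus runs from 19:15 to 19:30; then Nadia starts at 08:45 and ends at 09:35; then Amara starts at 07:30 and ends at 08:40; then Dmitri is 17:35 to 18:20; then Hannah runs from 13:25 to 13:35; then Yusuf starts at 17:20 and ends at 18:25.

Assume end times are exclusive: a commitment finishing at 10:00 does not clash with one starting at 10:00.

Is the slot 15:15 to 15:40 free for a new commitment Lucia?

Amara: ends 08:40 at or before Lucia starts 15:15 → clear.
Nadia: ends 09:35 at or before Lucia starts 15:15 → clear.
Ingrid: ends 12:00 at or before Lucia starts 15:15 → clear.
Hannah: ends 13:35 at or before Lucia starts 15:15 → clear.
Tariq: ends 14:35 at or before Lucia starts 15:15 → clear.
Yusuf: starts 17:20 at or after Lucia ends 15:40 → clear.
Dmitri: starts 17:35 at or after Lucia ends 15:40 → clear.
Marcus: starts 19:15 at or after Lucia ends 15:40 → clear.

Yes — the slot is free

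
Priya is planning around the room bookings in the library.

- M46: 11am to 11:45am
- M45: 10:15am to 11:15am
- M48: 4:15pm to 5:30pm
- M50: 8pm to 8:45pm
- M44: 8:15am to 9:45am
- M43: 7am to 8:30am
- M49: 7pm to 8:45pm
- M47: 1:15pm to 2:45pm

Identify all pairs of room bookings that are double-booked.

M43 & M44, M45 & M46, M49 & M50

Sorted by start: M43, M44, M45, M46, M47, M48, M49, M50.
M44 starts before M43 ends → M43 and M44 overlap.
M45 starts after M43 ends, so M43 has no further overlaps.
M45 starts after M44 ends, so M44 has no further overlaps.
M46 starts before M45 ends → M45 and M46 overlap.
M47 starts after M45 ends, so M45 has no further overlaps.
M47 starts after M46 ends, so M46 has no further overlaps.
M48 starts after M47 ends, so M47 has no further overlaps.
M49 starts after M48 ends, so M48 has no further overlaps.
M50 starts before M49 ends → M49 and M50 overlap.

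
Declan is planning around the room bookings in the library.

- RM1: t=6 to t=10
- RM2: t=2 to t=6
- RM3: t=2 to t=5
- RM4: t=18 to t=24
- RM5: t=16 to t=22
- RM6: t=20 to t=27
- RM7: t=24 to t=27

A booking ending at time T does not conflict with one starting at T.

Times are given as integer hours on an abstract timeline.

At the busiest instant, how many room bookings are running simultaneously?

3

Sweep the timeline, counting +1 at each start and −1 at each end (ends before starts at a tie):
t=2 start RM2 → 1
t=2 start RM3 → 2
t=5 end RM3 → 1
t=6 end RM2 → 0
t=6 start RM1 → 1
t=10 end RM1 → 0
t=16 start RM5 → 1
t=18 start RM4 → 2
t=20 start RM6 → 3
t=22 end RM5 → 2
t=24 end RM4 → 1
t=24 start RM7 → 2
t=27 end RM6 → 1
t=27 end RM7 → 0
Peak is 3, at t=20 (RM4, RM5, RM6).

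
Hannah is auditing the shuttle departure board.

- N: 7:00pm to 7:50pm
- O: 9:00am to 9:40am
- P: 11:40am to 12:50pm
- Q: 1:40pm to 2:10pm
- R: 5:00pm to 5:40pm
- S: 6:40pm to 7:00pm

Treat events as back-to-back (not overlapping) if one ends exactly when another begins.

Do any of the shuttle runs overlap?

No

Sorted by start: O, P, Q, R, S, N.
P starts after O ends, so O has no further overlaps.
Q starts after P ends, so P has no further overlaps.
R starts after Q ends, so Q has no further overlaps.
S starts after R ends, so R has no further overlaps.
N starts exactly when S ends (back-to-back, no overlap).
Every pair is clear; the schedule has no overlaps.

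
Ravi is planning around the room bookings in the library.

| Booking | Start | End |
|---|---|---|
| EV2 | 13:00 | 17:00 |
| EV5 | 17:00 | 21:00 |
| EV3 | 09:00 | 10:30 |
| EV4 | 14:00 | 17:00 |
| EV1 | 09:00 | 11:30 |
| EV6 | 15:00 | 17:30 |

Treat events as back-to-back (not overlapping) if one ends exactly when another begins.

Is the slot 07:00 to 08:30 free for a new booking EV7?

EV1: starts 09:00 at or after EV7 ends 08:30 → clear.
EV3: starts 09:00 at or after EV7 ends 08:30 → clear.
EV2: starts 13:00 at or after EV7 ends 08:30 → clear.
EV4: starts 14:00 at or after EV7 ends 08:30 → clear.
EV6: starts 15:00 at or after EV7 ends 08:30 → clear.
EV5: starts 17:00 at or after EV7 ends 08:30 → clear.

Yes — the slot is free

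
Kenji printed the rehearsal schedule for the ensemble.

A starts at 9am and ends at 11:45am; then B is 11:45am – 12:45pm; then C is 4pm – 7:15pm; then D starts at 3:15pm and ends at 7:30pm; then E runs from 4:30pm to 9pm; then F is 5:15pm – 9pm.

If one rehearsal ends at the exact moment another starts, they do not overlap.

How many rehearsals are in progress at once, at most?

Sweep the timeline, counting +1 at each start and −1 at each end (ends before starts at a tie):
9am start A → 1
11:45am end A → 0
11:45am start B → 1
12:45pm end B → 0
3:15pm start D → 1
4pm start C → 2
4:30pm start E → 3
5:15pm start F → 4
7:15pm end C → 3
7:30pm end D → 2
9pm end E → 1
9pm end F → 0
Peak is 4, at 5:15pm (C, D, E, F).

4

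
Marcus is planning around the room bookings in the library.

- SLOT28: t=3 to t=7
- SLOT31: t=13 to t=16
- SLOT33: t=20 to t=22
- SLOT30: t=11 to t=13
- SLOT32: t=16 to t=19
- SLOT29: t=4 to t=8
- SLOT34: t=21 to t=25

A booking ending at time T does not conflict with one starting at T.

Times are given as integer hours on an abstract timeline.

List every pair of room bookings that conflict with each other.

Check each pair: they overlap iff neither finishes before the other starts.
Sorted by start: SLOT28, SLOT29, SLOT30, SLOT31, SLOT32, SLOT33, SLOT34.
SLOT29 starts before SLOT28 ends → SLOT28 and SLOT29 overlap.
SLOT30 starts after SLOT28 ends, so SLOT28 has no further overlaps.
SLOT30 starts after SLOT29 ends, so SLOT29 has no further overlaps.
SLOT31 starts exactly when SLOT30 ends (back-to-back, no overlap), so SLOT30 has no further overlaps.
SLOT32 starts exactly when SLOT31 ends (back-to-back, no overlap), so SLOT31 has no further overlaps.
SLOT33 starts after SLOT32 ends, so SLOT32 has no further overlaps.
SLOT34 starts before SLOT33 ends → SLOT33 and SLOT34 overlap.

SLOT28 & SLOT29, SLOT33 & SLOT34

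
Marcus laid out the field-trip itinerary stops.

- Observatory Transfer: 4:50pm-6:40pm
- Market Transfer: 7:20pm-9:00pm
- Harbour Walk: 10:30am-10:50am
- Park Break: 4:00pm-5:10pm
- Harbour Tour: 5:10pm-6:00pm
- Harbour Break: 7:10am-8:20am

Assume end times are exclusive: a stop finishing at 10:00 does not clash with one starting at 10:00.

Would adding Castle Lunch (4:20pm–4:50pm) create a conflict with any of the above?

Yes — it overlaps Park Break

Harbour Break: ends 8:20am at or before Castle Lunch starts 4:20pm → clear.
Harbour Walk: ends 10:50am at or before Castle Lunch starts 4:20pm → clear.
Park Break: starts 4:00pm before Castle Lunch ends 4:50pm, and ends 5:10pm after Castle Lunch starts 4:20pm → overlap.
Observatory Transfer: starts 4:50pm at or after Castle Lunch ends 4:50pm → clear.
Harbour Tour: starts 5:10pm at or after Castle Lunch ends 4:50pm → clear.
Market Transfer: starts 7:20pm at or after Castle Lunch ends 4:50pm → clear.
Castle Lunch overlaps Park Break.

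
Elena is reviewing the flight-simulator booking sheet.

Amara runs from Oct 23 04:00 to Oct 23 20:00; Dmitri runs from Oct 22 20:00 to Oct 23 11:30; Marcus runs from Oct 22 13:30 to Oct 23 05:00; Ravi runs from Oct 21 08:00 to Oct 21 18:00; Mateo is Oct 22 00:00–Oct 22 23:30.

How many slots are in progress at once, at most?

3

Walk through starts and ends in time order (an end at T is processed before a start at T):
Oct 21 08:00 start Ravi → 1
Oct 21 18:00 end Ravi → 0
Oct 22 00:00 start Mateo → 1
Oct 22 13:30 start Marcus → 2
Oct 22 20:00 start Dmitri → 3
Oct 22 23:30 end Mateo → 2
Oct 23 04:00 start Amara → 3
Oct 23 05:00 end Marcus → 2
Oct 23 11:30 end Dmitri → 1
Oct 23 20:00 end Amara → 0
Peak is 3, at Oct 22 20:00 (Dmitri, Marcus, Mateo).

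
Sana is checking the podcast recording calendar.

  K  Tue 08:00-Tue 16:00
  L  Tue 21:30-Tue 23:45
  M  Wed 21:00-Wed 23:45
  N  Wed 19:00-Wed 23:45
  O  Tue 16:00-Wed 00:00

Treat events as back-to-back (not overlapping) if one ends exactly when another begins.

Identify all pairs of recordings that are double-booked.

L & O, M & N

Sorted by start: K, O, L, N, M.
O starts exactly when K ends (back-to-back, no overlap) — done with K.
L starts before O ends → O and L overlap.
N starts after O ends — done with O.
N starts after L ends — done with L.
M starts before N ends → N and M overlap.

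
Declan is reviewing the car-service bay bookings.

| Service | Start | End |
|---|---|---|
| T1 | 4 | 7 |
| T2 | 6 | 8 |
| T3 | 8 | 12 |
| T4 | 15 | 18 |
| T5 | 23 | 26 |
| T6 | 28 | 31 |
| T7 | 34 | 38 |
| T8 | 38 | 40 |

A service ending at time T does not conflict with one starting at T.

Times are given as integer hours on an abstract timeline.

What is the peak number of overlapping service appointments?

Sweep the timeline, counting +1 at each start and −1 at each end (ends before starts at a tie):
4 start T1 → 1
6 start T2 → 2
7 end T1 → 1
8 end T2 → 0
8 start T3 → 1
12 end T3 → 0
15 start T4 → 1
18 end T4 → 0
23 start T5 → 1
26 end T5 → 0
28 start T6 → 1
31 end T6 → 0
34 start T7 → 1
38 end T7 → 0
38 start T8 → 1
40 end T8 → 0
Peak is 2, at 6 (T1, T2).

2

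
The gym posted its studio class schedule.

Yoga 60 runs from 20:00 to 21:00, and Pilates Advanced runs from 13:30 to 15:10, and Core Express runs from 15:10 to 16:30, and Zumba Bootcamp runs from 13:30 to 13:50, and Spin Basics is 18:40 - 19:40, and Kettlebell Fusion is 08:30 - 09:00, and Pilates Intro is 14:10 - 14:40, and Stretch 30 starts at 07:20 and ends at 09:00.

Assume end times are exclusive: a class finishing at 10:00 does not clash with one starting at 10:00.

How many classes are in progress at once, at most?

2

Sweep the timeline, counting +1 at each start and −1 at each end (ends before starts at a tie):
07:20 start Stretch 30 → 1
08:30 start Kettlebell Fusion → 2
09:00 end Kettlebell Fusion → 1
09:00 end Stretch 30 → 0
13:30 start Pilates Advanced → 1
13:30 start Zumba Bootcamp → 2
13:50 end Zumba Bootcamp → 1
14:10 start Pilates Intro → 2
14:40 end Pilates Intro → 1
15:10 end Pilates Advanced → 0
15:10 start Core Express → 1
16:30 end Core Express → 0
18:40 start Spin Basics → 1
19:40 end Spin Basics → 0
20:00 start Yoga 60 → 1
21:00 end Yoga 60 → 0
Peak is 2, at 08:30 (Kettlebell Fusion, Stretch 30).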